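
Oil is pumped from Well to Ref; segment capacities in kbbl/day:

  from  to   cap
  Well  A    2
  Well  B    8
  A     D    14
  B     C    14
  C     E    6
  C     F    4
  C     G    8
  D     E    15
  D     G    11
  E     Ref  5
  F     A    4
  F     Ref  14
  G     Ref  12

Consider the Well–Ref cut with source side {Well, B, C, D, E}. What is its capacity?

30

Edges leaving {Well, B, C, D, E}: Well→A (2), C→F (4), C→G (8), D→G (11), E→Ref (5).
Cut capacity = 2 + 4 + 8 + 11 + 5 = 30.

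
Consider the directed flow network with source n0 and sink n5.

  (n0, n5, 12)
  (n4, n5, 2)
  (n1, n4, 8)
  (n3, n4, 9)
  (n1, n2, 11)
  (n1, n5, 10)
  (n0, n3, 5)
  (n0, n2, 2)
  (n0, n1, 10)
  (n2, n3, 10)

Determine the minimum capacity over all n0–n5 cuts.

24

Augment n0→n5: bottleneck 12, flow now 12.
Augment n0→n1→n5: bottleneck 10, flow now 22.
Augment n0→n3→n4→n5: bottleneck 2, flow now 24.
No augmenting path remains; maximum flow = 24.
By max-flow min-cut, the minimum cut capacity equals the max flow.
In the residual graph, reachable from n0: {n0, n2, n3, n4}.
Min-cut edges: n0→n1 (10), n0→n5 (12), n4→n5 (2); capacity 10 + 12 + 2 = 24.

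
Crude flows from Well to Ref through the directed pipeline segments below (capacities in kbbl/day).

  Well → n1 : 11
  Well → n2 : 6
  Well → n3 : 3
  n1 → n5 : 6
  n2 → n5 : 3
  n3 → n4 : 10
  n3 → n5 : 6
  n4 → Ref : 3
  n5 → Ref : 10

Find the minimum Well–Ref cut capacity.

Augment Well→n1→n5→Ref: bottleneck 6, flow now 6.
Augment Well→n2→n5→Ref: bottleneck 3, flow now 9.
Augment Well→n3→n4→Ref: bottleneck 3, flow now 12.
No augmenting path remains; maximum flow = 12.
By max-flow min-cut, the minimum cut capacity equals the max flow.
In the residual graph, reachable from Well: {Well, n1, n2}.
Min-cut edges: Well→n3 (3), n1→n5 (6), n2→n5 (3); capacity 3 + 6 + 3 = 12.

12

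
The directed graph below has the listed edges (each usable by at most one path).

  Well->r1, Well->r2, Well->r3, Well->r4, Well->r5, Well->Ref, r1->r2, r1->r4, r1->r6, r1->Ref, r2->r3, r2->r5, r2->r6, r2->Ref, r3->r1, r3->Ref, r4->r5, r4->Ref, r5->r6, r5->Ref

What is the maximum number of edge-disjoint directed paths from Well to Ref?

Assign every edge capacity 1; by Menger, the answer equals the max flow.
Path Well→Ref (+1); total 1.
Path Well→r1→Ref (+1); total 2.
Path Well→r2→Ref (+1); total 3.
Path Well→r3→Ref (+1); total 4.
Path Well→r4→Ref (+1); total 5.
Path Well→r5→Ref (+1); total 6.
No residual Well→Ref path; max flow = 6.
Certifying cut of size 6: {Well→Ref, Well→r1, Well→r2, Well→r3, Well→r4, Well→r5}.

6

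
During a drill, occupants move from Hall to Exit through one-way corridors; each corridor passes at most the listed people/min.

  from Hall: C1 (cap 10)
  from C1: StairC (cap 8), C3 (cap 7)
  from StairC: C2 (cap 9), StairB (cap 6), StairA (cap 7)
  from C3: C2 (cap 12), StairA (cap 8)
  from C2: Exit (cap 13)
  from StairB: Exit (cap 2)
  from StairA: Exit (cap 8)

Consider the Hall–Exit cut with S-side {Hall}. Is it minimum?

Yes — it is a minimum cut (capacity 10).

Given cut capacity: 10 = 10.
Augment Hall→C1→StairC→C2→Exit: bottleneck 8, flow now 8.
Augment Hall→C1→C3→C2→Exit: bottleneck 2, flow now 10.
No augmenting path remains; maximum flow = 10.
Cut capacity 10 equals the max flow, so it is a minimum cut.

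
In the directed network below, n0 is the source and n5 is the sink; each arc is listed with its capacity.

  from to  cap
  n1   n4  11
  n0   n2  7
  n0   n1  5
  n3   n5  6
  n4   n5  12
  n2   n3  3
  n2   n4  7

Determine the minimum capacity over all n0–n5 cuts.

12

Augment n0→n1→n4→n5: bottleneck 5, flow now 5.
Augment n0→n2→n3→n5: bottleneck 3, flow now 8.
Augment n0→n2→n4→n5: bottleneck 4, flow now 12.
No augmenting path remains; maximum flow = 12.
By max-flow min-cut, the minimum cut capacity equals the max flow.
In the residual graph, reachable from n0: {n0}.
Min-cut edges: n0→n1 (5), n0→n2 (7); capacity 5 + 7 = 12.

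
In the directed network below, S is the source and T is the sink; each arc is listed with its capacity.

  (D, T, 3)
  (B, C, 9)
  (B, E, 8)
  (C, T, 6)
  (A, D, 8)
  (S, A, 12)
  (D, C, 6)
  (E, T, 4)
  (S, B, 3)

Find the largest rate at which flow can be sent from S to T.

11

Augment S→A→D→T: bottleneck 3, flow now 3.
Augment S→B→C→T: bottleneck 3, flow now 6.
Augment S→A→D→C→T: bottleneck 3, flow now 9.
Augment S→A→D→C→B→E→T: bottleneck 2, flow now 11. (uses reverse residual edge)
No augmenting path remains; maximum flow = 11.
In the residual graph, reachable from S: {S, A}.
Min-cut edges: S→B (3), A→D (8); capacity 3 + 8 = 11.
This cut is saturated, so no flow can exceed 11.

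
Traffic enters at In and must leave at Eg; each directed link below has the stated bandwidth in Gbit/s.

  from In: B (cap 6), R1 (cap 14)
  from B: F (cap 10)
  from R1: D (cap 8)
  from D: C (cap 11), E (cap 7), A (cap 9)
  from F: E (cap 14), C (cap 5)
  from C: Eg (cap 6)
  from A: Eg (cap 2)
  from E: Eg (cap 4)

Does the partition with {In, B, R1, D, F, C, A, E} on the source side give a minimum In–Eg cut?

Yes — it is a minimum cut (capacity 12).

Given cut capacity: 6 + 2 + 4 = 12.
Augment In→B→F→C→Eg: bottleneck 5, flow now 5.
Augment In→B→F→E→Eg: bottleneck 1, flow now 6.
Augment In→R1→D→C→Eg: bottleneck 1, flow now 7.
Augment In→R1→D→A→Eg: bottleneck 2, flow now 9.
Augment In→R1→D→E→Eg: bottleneck 3, flow now 12.
No augmenting path remains; maximum flow = 12.
Cut capacity 12 equals the max flow, so it is a minimum cut.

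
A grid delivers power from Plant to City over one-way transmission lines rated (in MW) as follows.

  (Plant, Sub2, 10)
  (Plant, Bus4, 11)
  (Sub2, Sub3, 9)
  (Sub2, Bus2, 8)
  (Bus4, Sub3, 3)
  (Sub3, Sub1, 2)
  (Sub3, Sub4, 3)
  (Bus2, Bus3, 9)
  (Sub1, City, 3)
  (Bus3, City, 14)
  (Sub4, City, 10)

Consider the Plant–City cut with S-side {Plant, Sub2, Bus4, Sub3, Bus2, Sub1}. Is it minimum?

Given cut capacity: 3 + 9 + 3 = 15.
Augment Plant→Sub2→Sub3→Sub1→City: bottleneck 2, flow now 2.
Augment Plant→Sub2→Sub3→Sub4→City: bottleneck 3, flow now 5.
Augment Plant→Sub2→Bus2→Bus3→City: bottleneck 5, flow now 10.
Augment Plant→Bus4→Sub3→Sub2→Bus2→Bus3→City: bottleneck 3, flow now 13. (uses reverse residual edge)
No augmenting path remains; maximum flow = 13.
In the residual graph, reachable from Plant: {Plant, Bus4}.
Min-cut edges: Plant→Sub2 (10), Bus4→Sub3 (3); capacity 10 + 3 = 13.
Cut capacity 15 exceeds the max flow 13, so it is not minimum.

No — its capacity is 15, but the minimum cut has capacity 13.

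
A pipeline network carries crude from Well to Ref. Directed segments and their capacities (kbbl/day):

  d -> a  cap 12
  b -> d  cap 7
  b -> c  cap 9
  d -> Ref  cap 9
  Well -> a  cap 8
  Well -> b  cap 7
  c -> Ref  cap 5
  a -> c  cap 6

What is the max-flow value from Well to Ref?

Augment Well→a→c→Ref: bottleneck 5, flow now 5.
Augment Well→b→d→Ref: bottleneck 7, flow now 12.
No augmenting path remains; maximum flow = 12.
In the residual graph, reachable from Well: {Well, a, c}.
Min-cut edges: Well→b (7), c→Ref (5); capacity 7 + 5 = 12.
This cut is saturated, so no flow can exceed 12.

12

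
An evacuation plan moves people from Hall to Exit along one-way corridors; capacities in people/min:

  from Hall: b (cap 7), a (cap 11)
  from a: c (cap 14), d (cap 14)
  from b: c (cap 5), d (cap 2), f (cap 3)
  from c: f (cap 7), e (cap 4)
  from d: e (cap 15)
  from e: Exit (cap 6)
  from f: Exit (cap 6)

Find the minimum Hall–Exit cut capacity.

12

Augment Hall→b→f→Exit: bottleneck 3, flow now 3.
Augment Hall→a→c→e→Exit: bottleneck 4, flow now 7.
Augment Hall→a→c→f→Exit: bottleneck 3, flow now 10.
Augment Hall→a→d→e→Exit: bottleneck 2, flow now 12.
No augmenting path remains; maximum flow = 12.
By max-flow min-cut, the minimum cut capacity equals the max flow.
In the residual graph, reachable from Hall: {Hall, a, b, c, d, e, f}.
Min-cut edges: e→Exit (6), f→Exit (6); capacity 6 + 6 = 12.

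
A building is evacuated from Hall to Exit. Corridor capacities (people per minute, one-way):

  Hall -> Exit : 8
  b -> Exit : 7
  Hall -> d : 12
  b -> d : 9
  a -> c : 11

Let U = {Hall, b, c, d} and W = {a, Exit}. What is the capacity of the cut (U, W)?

15

Edges leaving {Hall, b, c, d}: Hall→Exit (8), b→Exit (7).
Cut capacity = 8 + 7 = 15.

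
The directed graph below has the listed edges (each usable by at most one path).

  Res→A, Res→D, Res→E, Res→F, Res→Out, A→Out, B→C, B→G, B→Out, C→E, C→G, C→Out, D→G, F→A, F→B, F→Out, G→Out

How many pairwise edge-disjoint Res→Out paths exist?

Assign every edge capacity 1; by Menger, the answer equals the max flow.
Path Res→Out (+1); total 1.
Path Res→A→Out (+1); total 2.
Path Res→F→Out (+1); total 3.
Path Res→D→G→Out (+1); total 4.
No residual Res→Out path; max flow = 4.
Certifying cut of size 4: {Res→A, Res→D, Res→F, Res→Out}.

4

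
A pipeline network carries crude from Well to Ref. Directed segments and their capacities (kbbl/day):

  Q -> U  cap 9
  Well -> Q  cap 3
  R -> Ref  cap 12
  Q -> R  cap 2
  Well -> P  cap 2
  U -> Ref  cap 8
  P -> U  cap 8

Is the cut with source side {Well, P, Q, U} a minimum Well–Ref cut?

No — its capacity is 10, but the minimum cut has capacity 5.

Given cut capacity: 2 + 8 = 10.
Augment Well→P→U→Ref: bottleneck 2, flow now 2.
Augment Well→Q→R→Ref: bottleneck 2, flow now 4.
Augment Well→Q→U→Ref: bottleneck 1, flow now 5.
No augmenting path remains; maximum flow = 5.
In the residual graph, reachable from Well: {Well}.
Min-cut edges: Well→P (2), Well→Q (3); capacity 2 + 3 = 5.
Cut capacity 10 exceeds the max flow 5, so it is not minimum.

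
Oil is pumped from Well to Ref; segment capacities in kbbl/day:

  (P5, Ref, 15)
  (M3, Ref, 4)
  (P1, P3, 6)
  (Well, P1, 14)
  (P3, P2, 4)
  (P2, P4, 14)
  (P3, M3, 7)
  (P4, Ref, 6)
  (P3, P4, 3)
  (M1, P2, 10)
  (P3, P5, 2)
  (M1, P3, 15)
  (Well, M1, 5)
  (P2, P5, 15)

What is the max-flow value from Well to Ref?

Augment Well→P1→P3→P4→Ref: bottleneck 3, flow now 3.
Augment Well→P1→P3→P5→Ref: bottleneck 2, flow now 5.
Augment Well→P1→P3→M3→Ref: bottleneck 1, flow now 6.
Augment Well→M1→P3→M3→Ref: bottleneck 3, flow now 9.
Augment Well→M1→P2→P4→Ref: bottleneck 2, flow now 11.
No augmenting path remains; maximum flow = 11.
In the residual graph, reachable from Well: {Well, P1}.
Min-cut edges: Well→M1 (5), P1→P3 (6); capacity 5 + 6 = 11.
This cut is saturated, so no flow can exceed 11.

11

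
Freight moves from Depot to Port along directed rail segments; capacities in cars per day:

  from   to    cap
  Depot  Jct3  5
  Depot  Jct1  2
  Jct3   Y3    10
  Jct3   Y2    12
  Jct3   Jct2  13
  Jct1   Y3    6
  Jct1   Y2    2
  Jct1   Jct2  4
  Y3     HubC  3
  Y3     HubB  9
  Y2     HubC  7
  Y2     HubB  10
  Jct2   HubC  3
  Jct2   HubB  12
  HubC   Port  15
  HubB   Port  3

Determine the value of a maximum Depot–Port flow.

Augment Depot→Jct3→Y3→HubC→Port: bottleneck 3, flow now 3.
Augment Depot→Jct3→Y3→HubB→Port: bottleneck 2, flow now 5.
Augment Depot→Jct1→Y3→HubB→Port: bottleneck 1, flow now 6.
Augment Depot→Jct1→Y2→HubC→Port: bottleneck 1, flow now 7.
No augmenting path remains; maximum flow = 7.
In the residual graph, reachable from Depot: {Depot}.
Min-cut edges: Depot→Jct3 (5), Depot→Jct1 (2); capacity 5 + 2 = 7.
This cut is saturated, so no flow can exceed 7.

7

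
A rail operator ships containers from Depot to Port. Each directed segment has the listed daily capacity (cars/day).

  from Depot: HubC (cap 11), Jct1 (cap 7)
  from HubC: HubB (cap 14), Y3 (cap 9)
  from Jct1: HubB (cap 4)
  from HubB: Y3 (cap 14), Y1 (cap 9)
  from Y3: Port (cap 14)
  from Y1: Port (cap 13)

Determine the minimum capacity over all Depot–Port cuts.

15

Augment Depot→HubC→Y3→Port: bottleneck 9, flow now 9.
Augment Depot→HubC→HubB→Y3→Port: bottleneck 2, flow now 11.
Augment Depot→Jct1→HubB→Y3→Port: bottleneck 3, flow now 14.
Augment Depot→Jct1→HubB→Y1→Port: bottleneck 1, flow now 15.
No augmenting path remains; maximum flow = 15.
By max-flow min-cut, the minimum cut capacity equals the max flow.
In the residual graph, reachable from Depot: {Depot, Jct1}.
Min-cut edges: Depot→HubC (11), Jct1→HubB (4); capacity 11 + 4 = 15.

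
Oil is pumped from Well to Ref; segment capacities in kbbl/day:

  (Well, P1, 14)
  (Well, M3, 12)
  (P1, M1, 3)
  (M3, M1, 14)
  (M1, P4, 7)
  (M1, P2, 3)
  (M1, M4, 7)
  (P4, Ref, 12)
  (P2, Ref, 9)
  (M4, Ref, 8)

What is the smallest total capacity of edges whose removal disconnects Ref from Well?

Augment Well→P1→M1→P4→Ref: bottleneck 3, flow now 3.
Augment Well→M3→M1→P4→Ref: bottleneck 4, flow now 7.
Augment Well→M3→M1→P2→Ref: bottleneck 3, flow now 10.
Augment Well→M3→M1→M4→Ref: bottleneck 5, flow now 15.
No augmenting path remains; maximum flow = 15.
By max-flow min-cut, the minimum cut capacity equals the max flow.
In the residual graph, reachable from Well: {Well, P1}.
Min-cut edges: Well→M3 (12), P1→M1 (3); capacity 12 + 3 = 15.

15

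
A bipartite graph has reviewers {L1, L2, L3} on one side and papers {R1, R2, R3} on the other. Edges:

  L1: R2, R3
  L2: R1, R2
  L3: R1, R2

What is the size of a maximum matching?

Unit-capacity flow: source→left, listed edges, right→sink; max matching = max flow.
Augmenting path L1→R2 (+1); matched 1.
Augmenting path L2→R1 (+1); matched 2.
Augmenting path L3→R2→L1→R3 (+1); matched 3.
No augmenting path remains; maximum matching = 3.
König certificate: {L1, L2, L3} is a vertex cover of size 3 (every listed pair touches it), so no matching can be larger.

3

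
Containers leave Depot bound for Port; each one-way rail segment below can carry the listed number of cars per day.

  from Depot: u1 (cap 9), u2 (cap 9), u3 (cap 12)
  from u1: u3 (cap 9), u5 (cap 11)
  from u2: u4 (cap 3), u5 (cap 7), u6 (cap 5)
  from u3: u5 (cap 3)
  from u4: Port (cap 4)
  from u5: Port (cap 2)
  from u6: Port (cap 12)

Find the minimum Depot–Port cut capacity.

10

Augment Depot→u1→u5→Port: bottleneck 2, flow now 2.
Augment Depot→u2→u4→Port: bottleneck 3, flow now 5.
Augment Depot→u2→u6→Port: bottleneck 5, flow now 10.
No augmenting path remains; maximum flow = 10.
By max-flow min-cut, the minimum cut capacity equals the max flow.
In the residual graph, reachable from Depot: {Depot, u1, u2, u3, u5}.
Min-cut edges: u2→u4 (3), u2→u6 (5), u5→Port (2); capacity 3 + 5 + 2 = 10.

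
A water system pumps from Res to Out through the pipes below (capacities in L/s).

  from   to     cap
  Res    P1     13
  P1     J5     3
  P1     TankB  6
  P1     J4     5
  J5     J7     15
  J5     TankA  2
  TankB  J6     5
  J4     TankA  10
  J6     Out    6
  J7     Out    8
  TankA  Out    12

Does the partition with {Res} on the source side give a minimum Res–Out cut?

Given cut capacity: 13 = 13.
Augment Res→P1→J5→J7→Out: bottleneck 3, flow now 3.
Augment Res→P1→TankB→J6→Out: bottleneck 5, flow now 8.
Augment Res→P1→J4→TankA→Out: bottleneck 5, flow now 13.
No augmenting path remains; maximum flow = 13.
Cut capacity 13 equals the max flow, so it is a minimum cut.

Yes — it is a minimum cut (capacity 13).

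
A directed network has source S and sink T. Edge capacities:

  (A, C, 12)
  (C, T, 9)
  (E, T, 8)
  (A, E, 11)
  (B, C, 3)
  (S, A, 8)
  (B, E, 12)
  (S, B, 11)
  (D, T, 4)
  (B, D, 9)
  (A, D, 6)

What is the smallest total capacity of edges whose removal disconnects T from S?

19

Augment S→A→C→T: bottleneck 8, flow now 8.
Augment S→B→C→T: bottleneck 1, flow now 9.
Augment S→B→D→T: bottleneck 4, flow now 13.
Augment S→B→E→T: bottleneck 6, flow now 19.
No augmenting path remains; maximum flow = 19.
By max-flow min-cut, the minimum cut capacity equals the max flow.
In the residual graph, reachable from S: {S}.
Min-cut edges: S→A (8), S→B (11); capacity 8 + 11 = 19.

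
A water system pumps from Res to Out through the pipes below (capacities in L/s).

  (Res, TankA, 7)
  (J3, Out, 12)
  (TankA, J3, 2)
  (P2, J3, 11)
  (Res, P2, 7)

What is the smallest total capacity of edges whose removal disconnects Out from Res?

9

Augment Res→TankA→J3→Out: bottleneck 2, flow now 2.
Augment Res→P2→J3→Out: bottleneck 7, flow now 9.
No augmenting path remains; maximum flow = 9.
By max-flow min-cut, the minimum cut capacity equals the max flow.
In the residual graph, reachable from Res: {Res, TankA}.
Min-cut edges: Res→P2 (7), TankA→J3 (2); capacity 7 + 2 = 9.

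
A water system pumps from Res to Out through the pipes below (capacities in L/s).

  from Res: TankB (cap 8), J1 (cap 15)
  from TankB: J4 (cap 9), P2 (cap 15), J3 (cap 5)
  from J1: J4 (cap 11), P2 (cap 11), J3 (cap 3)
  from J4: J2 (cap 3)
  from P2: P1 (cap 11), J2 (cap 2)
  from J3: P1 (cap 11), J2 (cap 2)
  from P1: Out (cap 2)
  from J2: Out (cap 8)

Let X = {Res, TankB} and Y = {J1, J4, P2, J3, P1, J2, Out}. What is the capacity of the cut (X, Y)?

Edges leaving {Res, TankB}: Res→J1 (15), TankB→J4 (9), TankB→P2 (15), TankB→J3 (5).
Cut capacity = 15 + 9 + 15 + 5 = 44.

44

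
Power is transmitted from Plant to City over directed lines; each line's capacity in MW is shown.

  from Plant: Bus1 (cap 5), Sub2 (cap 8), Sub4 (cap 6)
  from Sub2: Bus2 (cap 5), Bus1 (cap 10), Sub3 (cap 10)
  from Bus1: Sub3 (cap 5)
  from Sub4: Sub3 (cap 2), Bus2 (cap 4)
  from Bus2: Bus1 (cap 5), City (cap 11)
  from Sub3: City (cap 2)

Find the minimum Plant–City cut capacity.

Augment Plant→Sub2→Bus2→City: bottleneck 5, flow now 5.
Augment Plant→Sub2→Sub3→City: bottleneck 2, flow now 7.
Augment Plant→Sub4→Bus2→City: bottleneck 4, flow now 11.
No augmenting path remains; maximum flow = 11.
By max-flow min-cut, the minimum cut capacity equals the max flow.
In the residual graph, reachable from Plant: {Plant, Sub2, Bus1, Sub4, Sub3}.
Min-cut edges: Sub2→Bus2 (5), Sub4→Bus2 (4), Sub3→City (2); capacity 5 + 4 + 2 = 11.

11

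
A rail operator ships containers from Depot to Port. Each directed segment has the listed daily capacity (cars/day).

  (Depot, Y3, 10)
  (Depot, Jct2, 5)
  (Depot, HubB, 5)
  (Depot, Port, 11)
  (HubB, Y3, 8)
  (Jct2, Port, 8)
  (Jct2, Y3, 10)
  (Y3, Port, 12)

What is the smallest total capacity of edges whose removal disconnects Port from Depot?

28

Augment Depot→Port: bottleneck 11, flow now 11.
Augment Depot→Jct2→Port: bottleneck 5, flow now 16.
Augment Depot→Y3→Port: bottleneck 10, flow now 26.
Augment Depot→HubB→Y3→Port: bottleneck 2, flow now 28.
No augmenting path remains; maximum flow = 28.
By max-flow min-cut, the minimum cut capacity equals the max flow.
In the residual graph, reachable from Depot: {Depot, HubB, Y3}.
Min-cut edges: Depot→Jct2 (5), Depot→Port (11), Y3→Port (12); capacity 5 + 11 + 12 = 28.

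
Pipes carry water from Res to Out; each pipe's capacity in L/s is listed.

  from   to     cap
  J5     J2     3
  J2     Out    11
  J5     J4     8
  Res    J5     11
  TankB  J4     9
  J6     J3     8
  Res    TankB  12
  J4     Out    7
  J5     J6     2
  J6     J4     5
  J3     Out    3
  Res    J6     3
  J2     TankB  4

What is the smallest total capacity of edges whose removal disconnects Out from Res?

13

Augment Res→TankB→J4→Out: bottleneck 7, flow now 7.
Augment Res→J6→J3→Out: bottleneck 3, flow now 10.
Augment Res→J5→J2→Out: bottleneck 3, flow now 13.
No augmenting path remains; maximum flow = 13.
By max-flow min-cut, the minimum cut capacity equals the max flow.
In the residual graph, reachable from Res: {Res, TankB, J6, J5, J4, J3}.
Min-cut edges: J5→J2 (3), J4→Out (7), J3→Out (3); capacity 3 + 7 + 3 = 13.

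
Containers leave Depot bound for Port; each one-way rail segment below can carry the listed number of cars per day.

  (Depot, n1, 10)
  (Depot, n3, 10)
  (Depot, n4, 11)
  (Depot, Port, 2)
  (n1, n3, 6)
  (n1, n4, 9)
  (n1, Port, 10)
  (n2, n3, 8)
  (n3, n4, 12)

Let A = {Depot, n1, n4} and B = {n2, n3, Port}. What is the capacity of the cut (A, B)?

Edges leaving {Depot, n1, n4}: Depot→n3 (10), Depot→Port (2), n1→n3 (6), n1→Port (10).
Cut capacity = 10 + 2 + 6 + 10 = 28.

28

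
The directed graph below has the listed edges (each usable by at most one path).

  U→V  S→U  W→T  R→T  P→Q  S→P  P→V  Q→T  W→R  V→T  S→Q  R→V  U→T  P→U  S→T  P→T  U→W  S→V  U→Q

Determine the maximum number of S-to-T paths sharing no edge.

5

Assign every edge capacity 1; by Menger, the answer equals the max flow.
Path S→T (+1); total 1.
Path S→P→T (+1); total 2.
Path S→Q→T (+1); total 3.
Path S→U→T (+1); total 4.
Path S→V→T (+1); total 5.
No residual S→T path; max flow = 5.
Certifying cut of size 5: {S→P, S→Q, S→T, S→U, S→V}.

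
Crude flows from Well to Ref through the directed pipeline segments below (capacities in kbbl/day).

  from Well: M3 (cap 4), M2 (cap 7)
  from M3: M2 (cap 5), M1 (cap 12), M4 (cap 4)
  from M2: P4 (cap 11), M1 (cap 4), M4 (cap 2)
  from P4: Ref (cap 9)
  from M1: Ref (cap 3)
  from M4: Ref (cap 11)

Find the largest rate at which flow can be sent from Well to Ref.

Augment Well→M3→M1→Ref: bottleneck 3, flow now 3.
Augment Well→M3→M4→Ref: bottleneck 1, flow now 4.
Augment Well→M2→P4→Ref: bottleneck 7, flow now 11.
No augmenting path remains; maximum flow = 11.
In the residual graph, reachable from Well: {Well}.
Min-cut edges: Well→M3 (4), Well→M2 (7); capacity 4 + 7 = 11.
This cut is saturated, so no flow can exceed 11.

11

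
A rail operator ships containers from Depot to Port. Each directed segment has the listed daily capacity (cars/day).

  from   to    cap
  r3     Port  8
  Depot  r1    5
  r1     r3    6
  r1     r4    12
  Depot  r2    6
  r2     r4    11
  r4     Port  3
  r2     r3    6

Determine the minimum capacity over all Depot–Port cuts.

Augment Depot→r1→r3→Port: bottleneck 5, flow now 5.
Augment Depot→r2→r3→Port: bottleneck 3, flow now 8.
Augment Depot→r2→r4→Port: bottleneck 3, flow now 11.
No augmenting path remains; maximum flow = 11.
By max-flow min-cut, the minimum cut capacity equals the max flow.
In the residual graph, reachable from Depot: {Depot}.
Min-cut edges: Depot→r1 (5), Depot→r2 (6); capacity 5 + 6 = 11.

11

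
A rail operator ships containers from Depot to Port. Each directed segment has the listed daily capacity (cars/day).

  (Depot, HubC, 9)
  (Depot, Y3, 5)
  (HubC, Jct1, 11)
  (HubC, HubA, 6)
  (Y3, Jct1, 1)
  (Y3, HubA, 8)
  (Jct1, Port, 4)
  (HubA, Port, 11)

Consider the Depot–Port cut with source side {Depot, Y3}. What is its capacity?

18

Edges leaving {Depot, Y3}: Depot→HubC (9), Y3→Jct1 (1), Y3→HubA (8).
Cut capacity = 9 + 1 + 8 = 18.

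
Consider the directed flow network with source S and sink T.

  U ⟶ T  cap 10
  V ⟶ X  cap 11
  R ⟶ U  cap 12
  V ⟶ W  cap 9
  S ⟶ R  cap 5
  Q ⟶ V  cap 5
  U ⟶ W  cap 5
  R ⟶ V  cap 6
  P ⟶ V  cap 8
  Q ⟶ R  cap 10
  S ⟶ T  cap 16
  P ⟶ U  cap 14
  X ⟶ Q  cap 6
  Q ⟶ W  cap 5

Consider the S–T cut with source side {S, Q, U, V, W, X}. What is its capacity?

Edges leaving {S, Q, U, V, W, X}: S→R (5), S→T (16), Q→R (10), U→T (10).
Cut capacity = 5 + 16 + 10 + 10 = 41.

41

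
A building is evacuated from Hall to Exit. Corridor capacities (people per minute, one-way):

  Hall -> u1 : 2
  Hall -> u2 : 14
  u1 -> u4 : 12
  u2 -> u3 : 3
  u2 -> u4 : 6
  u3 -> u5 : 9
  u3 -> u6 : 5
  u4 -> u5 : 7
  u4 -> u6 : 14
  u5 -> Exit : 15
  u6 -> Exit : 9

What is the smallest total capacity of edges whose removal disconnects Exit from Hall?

Augment Hall→u1→u4→u5→Exit: bottleneck 2, flow now 2.
Augment Hall→u2→u3→u5→Exit: bottleneck 3, flow now 5.
Augment Hall→u2→u4→u5→Exit: bottleneck 5, flow now 10.
Augment Hall→u2→u4→u6→Exit: bottleneck 1, flow now 11.
No augmenting path remains; maximum flow = 11.
By max-flow min-cut, the minimum cut capacity equals the max flow.
In the residual graph, reachable from Hall: {Hall, u2}.
Min-cut edges: Hall→u1 (2), u2→u3 (3), u2→u4 (6); capacity 2 + 3 + 6 = 11.

11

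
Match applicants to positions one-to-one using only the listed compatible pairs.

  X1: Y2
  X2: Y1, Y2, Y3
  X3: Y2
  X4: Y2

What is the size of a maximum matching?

Unit-capacity flow: source→left, listed edges, right→sink; max matching = max flow.
Augmenting path X1→Y2 (+1); matched 1.
Augmenting path X2→Y1 (+1); matched 2.
No augmenting path remains; maximum matching = 2.
König certificate: {X2, Y2} is a vertex cover of size 2 (every listed pair touches it), so no matching can be larger.

2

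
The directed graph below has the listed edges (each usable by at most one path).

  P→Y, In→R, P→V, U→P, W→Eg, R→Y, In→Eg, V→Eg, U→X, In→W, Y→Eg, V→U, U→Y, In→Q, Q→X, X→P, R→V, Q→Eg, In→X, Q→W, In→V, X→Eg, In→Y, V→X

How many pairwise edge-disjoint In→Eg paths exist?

6

Assign every edge capacity 1; by Menger, the answer equals the max flow.
Path In→Eg (+1); total 1.
Path In→Q→Eg (+1); total 2.
Path In→V→Eg (+1); total 3.
Path In→W→Eg (+1); total 4.
Path In→X→Eg (+1); total 5.
Path In→Y→Eg (+1); total 6.
No residual In→Eg path; max flow = 6.
Certifying cut of size 6: {In→Eg, In→Q, In→W, V→Eg, X→Eg, Y→Eg}.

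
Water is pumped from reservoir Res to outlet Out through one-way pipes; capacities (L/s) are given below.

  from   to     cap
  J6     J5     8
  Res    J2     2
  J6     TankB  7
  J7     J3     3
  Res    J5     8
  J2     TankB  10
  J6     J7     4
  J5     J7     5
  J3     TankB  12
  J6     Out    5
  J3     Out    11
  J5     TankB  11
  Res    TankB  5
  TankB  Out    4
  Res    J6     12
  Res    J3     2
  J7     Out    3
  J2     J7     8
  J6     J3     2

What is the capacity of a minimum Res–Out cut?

19

Augment Res→J6→Out: bottleneck 5, flow now 5.
Augment Res→J3→Out: bottleneck 2, flow now 7.
Augment Res→TankB→Out: bottleneck 4, flow now 11.
Augment Res→J2→J7→Out: bottleneck 2, flow now 13.
Augment Res→J6→J7→Out: bottleneck 1, flow now 14.
Augment Res→J6→J3→Out: bottleneck 2, flow now 16.
Augment Res→J6→J7→J3→Out: bottleneck 3, flow now 19.
No augmenting path remains; maximum flow = 19.
By max-flow min-cut, the minimum cut capacity equals the max flow.
In the residual graph, reachable from Res: {Res, J2, J6, J5, J7, TankB}.
Min-cut edges: Res→J3 (2), J6→J3 (2), J6→Out (5), J7→J3 (3), J7→Out (3), TankB→Out (4); capacity 2 + 2 + 5 + 3 + 3 + 4 = 19.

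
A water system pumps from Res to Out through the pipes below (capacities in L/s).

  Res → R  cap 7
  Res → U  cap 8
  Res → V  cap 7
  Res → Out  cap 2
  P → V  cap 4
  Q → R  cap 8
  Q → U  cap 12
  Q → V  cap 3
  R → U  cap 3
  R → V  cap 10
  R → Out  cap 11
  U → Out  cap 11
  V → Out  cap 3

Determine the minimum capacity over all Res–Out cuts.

Augment Res→Out: bottleneck 2, flow now 2.
Augment Res→R→Out: bottleneck 7, flow now 9.
Augment Res→U→Out: bottleneck 8, flow now 17.
Augment Res→V→Out: bottleneck 3, flow now 20.
No augmenting path remains; maximum flow = 20.
By max-flow min-cut, the minimum cut capacity equals the max flow.
In the residual graph, reachable from Res: {Res, V}.
Min-cut edges: Res→R (7), Res→U (8), Res→Out (2), V→Out (3); capacity 7 + 8 + 2 + 3 = 20.

20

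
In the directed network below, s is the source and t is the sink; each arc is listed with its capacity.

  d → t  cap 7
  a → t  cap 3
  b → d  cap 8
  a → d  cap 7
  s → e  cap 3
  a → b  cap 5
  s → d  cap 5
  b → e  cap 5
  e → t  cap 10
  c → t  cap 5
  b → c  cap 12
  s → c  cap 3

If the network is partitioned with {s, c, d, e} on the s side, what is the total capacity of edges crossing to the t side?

22

Edges leaving {s, c, d, e}: c→t (5), d→t (7), e→t (10).
Cut capacity = 5 + 7 + 10 = 22.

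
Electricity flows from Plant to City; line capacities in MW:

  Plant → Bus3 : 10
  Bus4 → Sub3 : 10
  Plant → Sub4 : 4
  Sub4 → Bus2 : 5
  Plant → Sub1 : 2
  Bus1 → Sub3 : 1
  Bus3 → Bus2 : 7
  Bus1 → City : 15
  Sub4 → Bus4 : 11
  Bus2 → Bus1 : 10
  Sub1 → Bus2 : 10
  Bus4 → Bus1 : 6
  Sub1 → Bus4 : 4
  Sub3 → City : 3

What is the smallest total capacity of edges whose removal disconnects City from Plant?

Augment Plant→Sub4→Bus4→Sub3→City: bottleneck 3, flow now 3.
Augment Plant→Sub4→Bus4→Bus1→City: bottleneck 1, flow now 4.
Augment Plant→Sub1→Bus4→Bus1→City: bottleneck 2, flow now 6.
Augment Plant→Bus3→Bus2→Bus1→City: bottleneck 7, flow now 13.
No augmenting path remains; maximum flow = 13.
By max-flow min-cut, the minimum cut capacity equals the max flow.
In the residual graph, reachable from Plant: {Plant, Bus3}.
Min-cut edges: Plant→Sub4 (4), Plant→Sub1 (2), Bus3→Bus2 (7); capacity 4 + 2 + 7 = 13.

13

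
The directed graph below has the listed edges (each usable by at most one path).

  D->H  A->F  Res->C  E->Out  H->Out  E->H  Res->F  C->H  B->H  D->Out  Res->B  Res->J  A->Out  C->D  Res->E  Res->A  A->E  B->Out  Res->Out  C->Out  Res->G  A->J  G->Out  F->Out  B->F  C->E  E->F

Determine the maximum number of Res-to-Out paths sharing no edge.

7

Assign every edge capacity 1; by Menger, the answer equals the max flow.
Path Res→Out (+1); total 1.
Path Res→A→Out (+1); total 2.
Path Res→B→Out (+1); total 3.
Path Res→C→Out (+1); total 4.
Path Res→E→Out (+1); total 5.
Path Res→F→Out (+1); total 6.
Path Res→G→Out (+1); total 7.
No residual Res→Out path; max flow = 7.
Certifying cut of size 7: {Res→A, Res→B, Res→C, Res→E, Res→F, Res→G, Res→Out}.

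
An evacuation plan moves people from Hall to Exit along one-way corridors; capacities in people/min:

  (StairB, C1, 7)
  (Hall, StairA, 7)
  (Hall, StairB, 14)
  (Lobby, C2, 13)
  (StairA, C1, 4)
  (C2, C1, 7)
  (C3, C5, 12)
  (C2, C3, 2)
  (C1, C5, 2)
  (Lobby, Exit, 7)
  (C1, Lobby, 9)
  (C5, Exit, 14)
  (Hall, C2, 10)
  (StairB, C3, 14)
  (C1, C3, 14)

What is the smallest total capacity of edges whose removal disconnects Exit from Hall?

Augment Hall→StairA→C1→Lobby→Exit: bottleneck 4, flow now 4.
Augment Hall→C2→C3→C5→Exit: bottleneck 2, flow now 6.
Augment Hall→C2→C1→Lobby→Exit: bottleneck 3, flow now 9.
Augment Hall→C2→C1→C5→Exit: bottleneck 2, flow now 11.
Augment Hall→StairB→C3→C5→Exit: bottleneck 10, flow now 21.
No augmenting path remains; maximum flow = 21.
By max-flow min-cut, the minimum cut capacity equals the max flow.
In the residual graph, reachable from Hall: {Hall, StairA, C2, StairB, C3, C1, Lobby}.
Min-cut edges: C3→C5 (12), C1→C5 (2), Lobby→Exit (7); capacity 12 + 2 + 7 = 21.

21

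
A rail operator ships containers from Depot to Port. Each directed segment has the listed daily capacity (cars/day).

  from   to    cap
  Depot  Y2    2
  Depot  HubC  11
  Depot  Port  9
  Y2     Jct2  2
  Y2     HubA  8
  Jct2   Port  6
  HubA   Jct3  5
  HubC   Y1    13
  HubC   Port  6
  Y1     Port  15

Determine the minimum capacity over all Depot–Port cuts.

22

Augment Depot→Port: bottleneck 9, flow now 9.
Augment Depot→HubC→Port: bottleneck 6, flow now 15.
Augment Depot→Y2→Jct2→Port: bottleneck 2, flow now 17.
Augment Depot→HubC→Y1→Port: bottleneck 5, flow now 22.
No augmenting path remains; maximum flow = 22.
By max-flow min-cut, the minimum cut capacity equals the max flow.
In the residual graph, reachable from Depot: {Depot}.
Min-cut edges: Depot→Y2 (2), Depot→HubC (11), Depot→Port (9); capacity 2 + 11 + 9 = 22.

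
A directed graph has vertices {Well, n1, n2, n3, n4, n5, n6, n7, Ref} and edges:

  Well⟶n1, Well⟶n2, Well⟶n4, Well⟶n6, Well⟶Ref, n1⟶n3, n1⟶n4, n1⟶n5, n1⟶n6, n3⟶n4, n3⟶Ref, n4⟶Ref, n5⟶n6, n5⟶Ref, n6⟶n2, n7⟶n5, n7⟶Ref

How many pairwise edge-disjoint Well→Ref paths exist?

3

Assign every edge capacity 1; by Menger, the answer equals the max flow.
Path Well→Ref (+1); total 1.
Path Well→n4→Ref (+1); total 2.
Path Well→n1→n3→Ref (+1); total 3.
No residual Well→Ref path; max flow = 3.
Certifying cut of size 3: {Well→Ref, Well→n1, Well→n4}.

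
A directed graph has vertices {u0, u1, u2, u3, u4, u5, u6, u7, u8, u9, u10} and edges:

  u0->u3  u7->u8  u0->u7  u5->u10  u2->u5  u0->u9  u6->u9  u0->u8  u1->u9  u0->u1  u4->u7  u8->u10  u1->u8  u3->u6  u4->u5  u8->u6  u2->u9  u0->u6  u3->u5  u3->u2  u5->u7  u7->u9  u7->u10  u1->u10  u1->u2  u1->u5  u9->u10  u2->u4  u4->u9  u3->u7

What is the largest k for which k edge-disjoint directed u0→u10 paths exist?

5

Assign every edge capacity 1; by Menger, the answer equals the max flow.
Path u0→u1→u10 (+1); total 1.
Path u0→u7→u10 (+1); total 2.
Path u0→u8→u10 (+1); total 3.
Path u0→u9→u10 (+1); total 4.
Path u0→u3→u5→u10 (+1); total 5.
No residual u0→u10 path; max flow = 5.
Certifying cut of size 5: {u0→u1, u0→u3, u0→u7, u0→u8, u9→u10}.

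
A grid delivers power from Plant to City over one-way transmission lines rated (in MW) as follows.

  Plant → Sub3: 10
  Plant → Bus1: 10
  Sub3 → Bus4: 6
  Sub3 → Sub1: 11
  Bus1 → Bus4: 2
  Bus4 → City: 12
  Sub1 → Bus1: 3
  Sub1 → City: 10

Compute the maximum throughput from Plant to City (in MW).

Augment Plant→Sub3→Bus4→City: bottleneck 6, flow now 6.
Augment Plant→Sub3→Sub1→City: bottleneck 4, flow now 10.
Augment Plant→Bus1→Bus4→City: bottleneck 2, flow now 12.
No augmenting path remains; maximum flow = 12.
In the residual graph, reachable from Plant: {Plant, Bus1}.
Min-cut edges: Plant→Sub3 (10), Bus1→Bus4 (2); capacity 10 + 2 = 12.
This cut is saturated, so no flow can exceed 12.

12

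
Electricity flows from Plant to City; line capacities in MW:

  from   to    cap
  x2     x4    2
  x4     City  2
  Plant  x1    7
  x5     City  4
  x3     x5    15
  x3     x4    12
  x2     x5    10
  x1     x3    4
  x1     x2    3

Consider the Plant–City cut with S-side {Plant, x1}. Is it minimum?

Given cut capacity: 3 + 4 = 7.
Augment Plant→x1→x2→x4→City: bottleneck 2, flow now 2.
Augment Plant→x1→x2→x5→City: bottleneck 1, flow now 3.
Augment Plant→x1→x3→x5→City: bottleneck 3, flow now 6.
No augmenting path remains; maximum flow = 6.
In the residual graph, reachable from Plant: {Plant, x1, x2, x3, x4, x5}.
Min-cut edges: x4→City (2), x5→City (4); capacity 2 + 4 = 6.
Cut capacity 7 exceeds the max flow 6, so it is not minimum.

No — its capacity is 7, but the minimum cut has capacity 6.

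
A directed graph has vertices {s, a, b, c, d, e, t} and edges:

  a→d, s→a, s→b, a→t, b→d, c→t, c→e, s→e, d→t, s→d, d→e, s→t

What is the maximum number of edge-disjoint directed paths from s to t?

3

Assign every edge capacity 1; by Menger, the answer equals the max flow.
Path s→t (+1); total 1.
Path s→a→t (+1); total 2.
Path s→d→t (+1); total 3.
No residual s→t path; max flow = 3.
Certifying cut of size 3: {d→t, s→a, s→t}.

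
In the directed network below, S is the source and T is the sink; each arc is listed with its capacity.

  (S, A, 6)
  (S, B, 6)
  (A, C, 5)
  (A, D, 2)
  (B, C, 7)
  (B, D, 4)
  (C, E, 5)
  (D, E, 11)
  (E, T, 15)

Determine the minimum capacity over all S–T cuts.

11

Augment S→A→C→E→T: bottleneck 5, flow now 5.
Augment S→A→D→E→T: bottleneck 1, flow now 6.
Augment S→B→D→E→T: bottleneck 4, flow now 10.
Augment S→B→C→A→D→E→T: bottleneck 1, flow now 11. (uses reverse residual edge)
No augmenting path remains; maximum flow = 11.
By max-flow min-cut, the minimum cut capacity equals the max flow.
In the residual graph, reachable from S: {S, A, B, C}.
Min-cut edges: A→D (2), B→D (4), C→E (5); capacity 2 + 4 + 5 = 11.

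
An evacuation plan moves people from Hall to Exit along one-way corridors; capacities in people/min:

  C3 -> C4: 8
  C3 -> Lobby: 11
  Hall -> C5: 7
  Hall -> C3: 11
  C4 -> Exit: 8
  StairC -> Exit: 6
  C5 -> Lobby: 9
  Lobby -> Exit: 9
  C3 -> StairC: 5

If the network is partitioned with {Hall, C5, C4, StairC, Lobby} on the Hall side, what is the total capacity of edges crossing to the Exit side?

Edges leaving {Hall, C5, C4, StairC, Lobby}: Hall→C3 (11), C4→Exit (8), StairC→Exit (6), Lobby→Exit (9).
Cut capacity = 11 + 8 + 6 + 9 = 34.

34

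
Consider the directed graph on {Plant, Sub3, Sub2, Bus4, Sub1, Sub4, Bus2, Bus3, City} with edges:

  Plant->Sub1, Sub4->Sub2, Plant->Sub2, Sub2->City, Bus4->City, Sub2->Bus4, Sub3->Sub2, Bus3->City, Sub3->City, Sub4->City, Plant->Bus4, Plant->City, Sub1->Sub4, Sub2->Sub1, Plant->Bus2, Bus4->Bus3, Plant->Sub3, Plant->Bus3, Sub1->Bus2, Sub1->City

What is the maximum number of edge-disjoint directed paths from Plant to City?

Assign every edge capacity 1; by Menger, the answer equals the max flow.
Path Plant→City (+1); total 1.
Path Plant→Sub3→City (+1); total 2.
Path Plant→Sub2→City (+1); total 3.
Path Plant→Bus4→City (+1); total 4.
Path Plant→Sub1→City (+1); total 5.
Path Plant→Bus3→City (+1); total 6.
No residual Plant→City path; max flow = 6.
Certifying cut of size 6: {Plant→Bus3, Plant→Bus4, Plant→City, Plant→Sub1, Plant→Sub2, Plant→Sub3}.

6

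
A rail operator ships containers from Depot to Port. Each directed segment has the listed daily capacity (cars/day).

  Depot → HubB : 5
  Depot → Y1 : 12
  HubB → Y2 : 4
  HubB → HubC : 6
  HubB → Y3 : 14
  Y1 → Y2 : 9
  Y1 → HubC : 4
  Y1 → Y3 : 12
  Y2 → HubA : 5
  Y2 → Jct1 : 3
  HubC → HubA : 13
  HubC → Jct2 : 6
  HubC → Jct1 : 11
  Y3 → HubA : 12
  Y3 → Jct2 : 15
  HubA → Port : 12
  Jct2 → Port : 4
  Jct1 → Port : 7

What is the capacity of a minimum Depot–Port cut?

17

Augment Depot→HubB→Y2→HubA→Port: bottleneck 4, flow now 4.
Augment Depot→HubB→HubC→HubA→Port: bottleneck 1, flow now 5.
Augment Depot→Y1→Y2→HubA→Port: bottleneck 1, flow now 6.
Augment Depot→Y1→Y2→Jct1→Port: bottleneck 3, flow now 9.
Augment Depot→Y1→HubC→HubA→Port: bottleneck 4, flow now 13.
Augment Depot→Y1→Y3→HubA→Port: bottleneck 2, flow now 15.
Augment Depot→Y1→Y3→Jct2→Port: bottleneck 2, flow now 17.
No augmenting path remains; maximum flow = 17.
By max-flow min-cut, the minimum cut capacity equals the max flow.
In the residual graph, reachable from Depot: {Depot}.
Min-cut edges: Depot→HubB (5), Depot→Y1 (12); capacity 5 + 12 = 17.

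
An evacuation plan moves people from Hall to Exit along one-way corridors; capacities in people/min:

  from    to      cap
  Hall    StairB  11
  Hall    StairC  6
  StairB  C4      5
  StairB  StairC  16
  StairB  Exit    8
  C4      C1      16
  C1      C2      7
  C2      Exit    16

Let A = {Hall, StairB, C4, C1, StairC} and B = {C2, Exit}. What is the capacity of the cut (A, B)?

15

Edges leaving {Hall, StairB, C4, C1, StairC}: StairB→Exit (8), C1→C2 (7).
Cut capacity = 8 + 7 = 15.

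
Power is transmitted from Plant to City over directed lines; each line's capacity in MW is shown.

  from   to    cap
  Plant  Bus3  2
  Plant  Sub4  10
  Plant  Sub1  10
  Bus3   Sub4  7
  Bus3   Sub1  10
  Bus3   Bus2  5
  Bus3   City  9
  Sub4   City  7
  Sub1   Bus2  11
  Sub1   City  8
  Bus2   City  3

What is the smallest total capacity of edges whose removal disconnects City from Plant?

19

Augment Plant→Bus3→City: bottleneck 2, flow now 2.
Augment Plant→Sub4→City: bottleneck 7, flow now 9.
Augment Plant→Sub1→City: bottleneck 8, flow now 17.
Augment Plant→Sub1→Bus2→City: bottleneck 2, flow now 19.
No augmenting path remains; maximum flow = 19.
By max-flow min-cut, the minimum cut capacity equals the max flow.
In the residual graph, reachable from Plant: {Plant, Sub4}.
Min-cut edges: Plant→Bus3 (2), Plant→Sub1 (10), Sub4→City (7); capacity 2 + 10 + 7 = 19.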